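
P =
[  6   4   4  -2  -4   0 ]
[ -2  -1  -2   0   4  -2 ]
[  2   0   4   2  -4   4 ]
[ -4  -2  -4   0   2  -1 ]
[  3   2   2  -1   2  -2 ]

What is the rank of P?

3

Row reduce to echelon form.
R2 ← R2 + (1/3)·R1: [0, 1/3, -2/3, -2/3, 8/3, -2]
R3 ← R3 − (1/3)·R1: [0, -4/3, 8/3, 8/3, -8/3, 4]
R4 ← R4 + (2/3)·R1: [0, 2/3, -4/3, -4/3, -2/3, -1]
R5 ← R5 − (1/2)·R1: [0, 0, 0, 0, 4, -2]
R3 ← R3 + (4)·R2: [0, 0, 0, 0, 8, -4]
R4 ← R4 − (2)·R2: [0, 0, 0, 0, -6, 3]
R4 ← R4 + (3/4)·R3: [0, 0, 0, 0, 0, 0]
R5 ← R5 − (1/2)·R3: [0, 0, 0, 0, 0, 0]
Echelon form has 3 nonzero rows, so rank(P) = 3.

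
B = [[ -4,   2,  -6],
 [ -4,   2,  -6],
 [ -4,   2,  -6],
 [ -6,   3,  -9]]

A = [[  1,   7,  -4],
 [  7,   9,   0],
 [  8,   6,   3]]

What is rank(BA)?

1

First compute BA:
[[-38, -46,  -2],
 [-38, -46,  -2],
 [-38, -46,  -2],
 [-57, -69,  -3]]
Now row reduce the product.
R2 ← R2 − R1: [0, 0, 0]
R3 ← R3 − R1: [0, 0, 0]
R4 ← R4 − (3/2)·R1: [0, 0, 0]
1 nonzero row, so rank(BA) = 1.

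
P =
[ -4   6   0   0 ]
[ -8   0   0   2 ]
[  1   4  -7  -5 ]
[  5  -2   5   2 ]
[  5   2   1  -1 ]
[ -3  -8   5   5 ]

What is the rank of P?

Row reduce to echelon form.
R2 ← R2 − (2)·R1: [0, -12, 0, 2]
R3 ← R3 + (1/4)·R1: [0, 11/2, -7, -5]
R4 ← R4 + (5/4)·R1: [0, 11/2, 5, 2]
R5 ← R5 + (5/4)·R1: [0, 19/2, 1, -1]
R6 ← R6 − (3/4)·R1: [0, -25/2, 5, 5]
R3 ← R3 + (11/24)·R2: [0, 0, -7, -49/12]
R4 ← R4 + (11/24)·R2: [0, 0, 5, 35/12]
R5 ← R5 + (19/24)·R2: [0, 0, 1, 7/12]
R6 ← R6 − (25/24)·R2: [0, 0, 5, 35/12]
R4 ← R4 + (5/7)·R3: [0, 0, 0, 0]
R5 ← R5 + (1/7)·R3: [0, 0, 0, 0]
R6 ← R6 + (5/7)·R3: [0, 0, 0, 0]
Echelon form has 3 nonzero rows, so rank(P) = 3.

3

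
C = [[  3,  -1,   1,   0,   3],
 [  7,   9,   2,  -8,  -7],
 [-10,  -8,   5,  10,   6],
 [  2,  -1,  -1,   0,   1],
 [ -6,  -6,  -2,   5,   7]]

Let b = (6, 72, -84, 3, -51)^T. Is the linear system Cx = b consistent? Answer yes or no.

yes

Row reduce the augmented matrix [C | b].
R2 ← R2 − (7/3)·R1: [0, 34/3, -1/3, -8, -14, 58]
R3 ← R3 + (10/3)·R1: [0, -34/3, 25/3, 10, 16, -64]
R4 ← R4 − (2/3)·R1: [0, -1/3, -5/3, 0, -1, -1]
R5 ← R5 + (2)·R1: [0, -8, 0, 5, 13, -39]
R3 ← R3 + R2: [0, 0, 8, 2, 2, -6]
R4 ← R4 + (1/34)·R2: [0, 0, -57/34, -4/17, -24/17, 12/17]
R5 ← R5 + (12/17)·R2: [0, 0, -4/17, -11/17, 53/17, 33/17]
R4 ← R4 + (57/272)·R3: [0, 0, 0, 25/136, -135/136, -75/136]
R5 ← R5 + (1/34)·R3: [0, 0, 0, -10/17, 54/17, 30/17]
R5 ← R5 + (16/5)·R4: [0, 0, 0, 0, 0, 0]
The echelon form has 4 nonzero rows, and every pivot lies in the first 5 columns, so rank(C) = rank([C|b]) = 4.
The system is consistent.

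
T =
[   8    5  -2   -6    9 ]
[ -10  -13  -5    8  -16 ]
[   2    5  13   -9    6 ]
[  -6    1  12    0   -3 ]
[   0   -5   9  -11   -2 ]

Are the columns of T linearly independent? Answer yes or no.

no

Row reduce T to echelon form.
R2 ← R2 + (5/4)·R1: [0, -27/4, -15/2, 1/2, -19/4]
R3 ← R3 − (1/4)·R1: [0, 15/4, 27/2, -15/2, 15/4]
R4 ← R4 + (3/4)·R1: [0, 19/4, 21/2, -9/2, 15/4]
R3 ← R3 + (5/9)·R2: [0, 0, 28/3, -65/9, 10/9]
R4 ← R4 + (19/27)·R2: [0, 0, 47/9, -112/27, 11/27]
R5 ← R5 − (20/27)·R2: [0, 0, 131/9, -307/27, 41/27]
R4 ← R4 − (47/84)·R3: [0, 0, 0, -3/28, -3/14]
R5 ← R5 − (131/84)·R3: [0, 0, 0, -3/28, -3/14]
R5 ← R5 − R4: [0, 0, 0, 0, 0]
4 pivots among 5 columns.
Only 4 < 5 pivot columns, so the columns are linearly dependent.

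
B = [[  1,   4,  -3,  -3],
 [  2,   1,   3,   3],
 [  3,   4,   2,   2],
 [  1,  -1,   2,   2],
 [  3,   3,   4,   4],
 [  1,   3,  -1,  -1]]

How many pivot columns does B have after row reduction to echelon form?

Row reduce to echelon form.
R2 ← R2 − (2)·R1: [0, -7, 9, 9]
R3 ← R3 − (3)·R1: [0, -8, 11, 11]
R4 ← R4 − R1: [0, -5, 5, 5]
R5 ← R5 − (3)·R1: [0, -9, 13, 13]
R6 ← R6 − R1: [0, -1, 2, 2]
R3 ← R3 − (8/7)·R2: [0, 0, 5/7, 5/7]
R4 ← R4 − (5/7)·R2: [0, 0, -10/7, -10/7]
R5 ← R5 − (9/7)·R2: [0, 0, 10/7, 10/7]
R6 ← R6 − (1/7)·R2: [0, 0, 5/7, 5/7]
R4 ← R4 + (2)·R3: [0, 0, 0, 0]
R5 ← R5 − (2)·R3: [0, 0, 0, 0]
R6 ← R6 − R3: [0, 0, 0, 0]
Echelon form has 3 nonzero rows, so rank(B) = 3.
Each nonzero row contributes one pivot column: 3 pivot columns.

3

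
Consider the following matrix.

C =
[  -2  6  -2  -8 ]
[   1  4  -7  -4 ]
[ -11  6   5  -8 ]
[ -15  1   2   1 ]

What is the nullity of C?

Row reduce to echelon form.
R2 ← R2 + (1/2)·R1: [0, 7, -8, -8]
R3 ← R3 − (11/2)·R1: [0, -27, 16, 36]
R4 ← R4 − (15/2)·R1: [0, -44, 17, 61]
R3 ← R3 + (27/7)·R2: [0, 0, -104/7, 36/7]
R4 ← R4 + (44/7)·R2: [0, 0, -233/7, 75/7]
R4 ← R4 − (233/104)·R3: [0, 0, 0, -21/26]
4 nonzero rows, so rank(C) = 4.
C has 4 columns; by rank–nullity, nullity = 4 − 4 = 0.

0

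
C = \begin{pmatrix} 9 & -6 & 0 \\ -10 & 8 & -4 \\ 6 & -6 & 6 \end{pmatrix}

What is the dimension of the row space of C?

2

Row reduce to echelon form.
R2 ← R2 + (10/9)·R1: [0, 4/3, -4]
R3 ← R3 − (2/3)·R1: [0, -2, 6]
R3 ← R3 + (3/2)·R2: [0, 0, 0]
Echelon form has 2 nonzero rows, so rank(C) = 2.
The row space has dimension equal to the rank: 2.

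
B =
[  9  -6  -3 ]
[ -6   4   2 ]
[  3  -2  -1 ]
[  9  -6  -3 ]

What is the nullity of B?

Row reduce to echelon form.
R2 ← R2 + (2/3)·R1: [0, 0, 0]
R3 ← R3 − (1/3)·R1: [0, 0, 0]
R4 ← R4 − R1: [0, 0, 0]
1 nonzero row, so rank(B) = 1.
B has 3 columns; by rank–nullity, nullity = 3 − 1 = 2.

2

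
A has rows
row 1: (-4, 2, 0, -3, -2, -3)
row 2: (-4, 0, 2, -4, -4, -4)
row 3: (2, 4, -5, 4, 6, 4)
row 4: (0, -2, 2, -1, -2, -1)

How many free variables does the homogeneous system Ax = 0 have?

Row reduce to echelon form.
R2 ← R2 − R1: [0, -2, 2, -1, -2, -1]
R3 ← R3 + (1/2)·R1: [0, 5, -5, 5/2, 5, 5/2]
R3 ← R3 + (5/2)·R2: [0, 0, 0, 0, 0, 0]
R4 ← R4 − R2: [0, 0, 0, 0, 0, 0]
2 nonzero rows, so rank(A) = 2.
A has 6 columns; by rank–nullity, nullity = 6 − 2 = 4.

4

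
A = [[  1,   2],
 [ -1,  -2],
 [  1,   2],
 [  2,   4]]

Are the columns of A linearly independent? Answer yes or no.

Row reduce A to echelon form.
R2 ← R2 + R1: [0, 0]
R3 ← R3 − R1: [0, 0]
R4 ← R4 − (2)·R1: [0, 0]
1 pivot among 2 columns.
Only 1 < 2 pivot columns, so the columns are linearly dependent.

no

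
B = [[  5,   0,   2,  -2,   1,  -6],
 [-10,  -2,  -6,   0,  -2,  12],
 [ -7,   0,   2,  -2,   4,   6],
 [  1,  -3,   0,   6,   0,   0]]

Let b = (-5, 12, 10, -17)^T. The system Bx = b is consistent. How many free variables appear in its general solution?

Row reduce the augmented matrix [B | b].
R2 ← R2 + (2)·R1: [0, -2, -2, -4, 0, 0, 2]
R3 ← R3 + (7/5)·R1: [0, 0, 24/5, -24/5, 27/5, -12/5, 3]
R4 ← R4 − (1/5)·R1: [0, -3, -2/5, 32/5, -1/5, 6/5, -16]
R4 ← R4 − (3/2)·R2: [0, 0, 13/5, 62/5, -1/5, 6/5, -19]
R4 ← R4 − (13/24)·R3: [0, 0, 0, 15, -25/8, 5/2, -165/8]
The echelon form has 4 nonzero rows, and every pivot lies in the first 6 columns, so rank(B) = rank([B|b]) = 4.
The system is consistent.
Free variables = (unknowns) − (rank) = 6 − 4 = 2.

2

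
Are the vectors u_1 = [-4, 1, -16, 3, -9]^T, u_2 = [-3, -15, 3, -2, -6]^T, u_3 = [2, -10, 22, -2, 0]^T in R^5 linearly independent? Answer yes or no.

Form the matrix with these vectors as rows and row reduce.
R2 ← R2 − (3/4)·R1: [0, -63/4, 15, -17/4, 3/4]
R3 ← R3 + (1/2)·R1: [0, -19/2, 14, -1/2, -9/2]
R3 ← R3 − (38/63)·R2: [0, 0, 104/21, 130/63, -104/21]
3 nonzero rows, so the 3 vectors span a space of dimension 3.
Since 3 = 3, the vectors are linearly independent.

yes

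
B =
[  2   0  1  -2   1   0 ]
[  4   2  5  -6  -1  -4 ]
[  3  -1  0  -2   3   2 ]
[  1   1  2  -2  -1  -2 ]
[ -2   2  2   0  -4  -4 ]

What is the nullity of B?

Row reduce to echelon form.
R2 ← R2 − (2)·R1: [0, 2, 3, -2, -3, -4]
R3 ← R3 − (3/2)·R1: [0, -1, -3/2, 1, 3/2, 2]
R4 ← R4 − (1/2)·R1: [0, 1, 3/2, -1, -3/2, -2]
R5 ← R5 + R1: [0, 2, 3, -2, -3, -4]
R3 ← R3 + (1/2)·R2: [0, 0, 0, 0, 0, 0]
R4 ← R4 − (1/2)·R2: [0, 0, 0, 0, 0, 0]
R5 ← R5 − R2: [0, 0, 0, 0, 0, 0]
2 nonzero rows, so rank(B) = 2.
B has 6 columns; by rank–nullity, nullity = 6 − 2 = 4.

4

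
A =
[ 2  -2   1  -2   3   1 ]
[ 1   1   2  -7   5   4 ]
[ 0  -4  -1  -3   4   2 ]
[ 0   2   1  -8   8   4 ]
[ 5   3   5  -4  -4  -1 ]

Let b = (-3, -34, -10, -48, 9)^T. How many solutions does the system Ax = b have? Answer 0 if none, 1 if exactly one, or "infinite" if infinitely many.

Row reduce the augmented matrix [A | b].
R2 ← R2 − (1/2)·R1: [0, 2, 3/2, -6, 7/2, 7/2, -65/2]
R5 ← R5 − (5/2)·R1: [0, 8, 5/2, 1, -23/2, -7/2, 33/2]
R3 ← R3 + (2)·R2: [0, 0, 2, -15, 11, 9, -75]
R4 ← R4 − R2: [0, 0, -1/2, -2, 9/2, 1/2, -31/2]
R5 ← R5 − (4)·R2: [0, 0, -7/2, 25, -51/2, -35/2, 293/2]
R4 ← R4 + (1/4)·R3: [0, 0, 0, -23/4, 29/4, 11/4, -137/4]
R5 ← R5 + (7/4)·R3: [0, 0, 0, -5/4, -25/4, -7/4, 61/4]
R5 ← R5 − (5/23)·R4: [0, 0, 0, 0, -180/23, -54/23, 522/23]
The echelon form has 5 nonzero rows, and every pivot lies in the first 6 columns, so rank(A) = rank([A|b]) = 5.
The system is consistent.
rank = 5 < 6 unknowns, so there are infinitely many solutions.

infinite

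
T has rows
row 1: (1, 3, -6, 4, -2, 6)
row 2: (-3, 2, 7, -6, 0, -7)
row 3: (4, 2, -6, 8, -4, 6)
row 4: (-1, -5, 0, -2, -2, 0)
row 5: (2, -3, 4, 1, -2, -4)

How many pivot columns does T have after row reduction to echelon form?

4

Row reduce to echelon form.
R2 ← R2 + (3)·R1: [0, 11, -11, 6, -6, 11]
R3 ← R3 − (4)·R1: [0, -10, 18, -8, 4, -18]
R4 ← R4 + R1: [0, -2, -6, 2, -4, 6]
R5 ← R5 − (2)·R1: [0, -9, 16, -7, 2, -16]
R3 ← R3 + (10/11)·R2: [0, 0, 8, -28/11, -16/11, -8]
R4 ← R4 + (2/11)·R2: [0, 0, -8, 34/11, -56/11, 8]
R5 ← R5 + (9/11)·R2: [0, 0, 7, -23/11, -32/11, -7]
R4 ← R4 + R3: [0, 0, 0, 6/11, -72/11, 0]
R5 ← R5 − (7/8)·R3: [0, 0, 0, 3/22, -18/11, 0]
R5 ← R5 − (1/4)·R4: [0, 0, 0, 0, 0, 0]
Echelon form has 4 nonzero rows, so rank(T) = 4.
Each nonzero row contributes one pivot column: 4 pivot columns.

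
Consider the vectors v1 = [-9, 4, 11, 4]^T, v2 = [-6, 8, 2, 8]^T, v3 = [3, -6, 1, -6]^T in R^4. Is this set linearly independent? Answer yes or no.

no

Form the matrix with these vectors as rows and row reduce.
R2 ← R2 − (2/3)·R1: [0, 16/3, -16/3, 16/3]
R3 ← R3 + (1/3)·R1: [0, -14/3, 14/3, -14/3]
R3 ← R3 + (7/8)·R2: [0, 0, 0, 0]
2 nonzero rows, so the 3 vectors span a space of dimension 2.
Since 2 < 3, the vectors are linearly dependent.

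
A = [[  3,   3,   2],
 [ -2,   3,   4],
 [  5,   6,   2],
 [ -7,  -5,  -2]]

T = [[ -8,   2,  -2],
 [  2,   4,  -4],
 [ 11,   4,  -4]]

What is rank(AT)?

First compute AT:
[[  4,  26, -26],
 [ 66,  24, -24],
 [ -6,  42, -42],
 [ 24, -42,  42]]
Now row reduce the product.
R2 ← R2 − (33/2)·R1: [0, -405, 405]
R3 ← R3 + (3/2)·R1: [0, 81, -81]
R4 ← R4 − (6)·R1: [0, -198, 198]
R3 ← R3 + (1/5)·R2: [0, 0, 0]
R4 ← R4 − (22/45)·R2: [0, 0, 0]
2 nonzero rows, so rank(AT) = 2.

2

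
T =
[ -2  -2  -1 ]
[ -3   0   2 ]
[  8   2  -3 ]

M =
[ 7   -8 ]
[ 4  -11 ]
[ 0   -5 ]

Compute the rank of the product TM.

2

First compute TM:
[[-22,  43],
 [-21,  14],
 [ 64, -71]]
Now row reduce the product.
R2 ← R2 − (21/22)·R1: [0, -595/22]
R3 ← R3 + (32/11)·R1: [0, 595/11]
R3 ← R3 + (2)·R2: [0, 0]
2 nonzero rows, so rank(TM) = 2.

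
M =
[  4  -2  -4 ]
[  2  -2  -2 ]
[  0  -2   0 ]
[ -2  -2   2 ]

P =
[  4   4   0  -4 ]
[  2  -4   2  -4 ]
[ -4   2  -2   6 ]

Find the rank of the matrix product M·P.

2

First compute MP:
[[ 28,  16,   4, -32],
 [ 12,  12,   0, -12],
 [ -4,   8,  -4,   8],
 [-20,   4,  -8,  28]]
Now row reduce the product.
R2 ← R2 − (3/7)·R1: [0, 36/7, -12/7, 12/7]
R3 ← R3 + (1/7)·R1: [0, 72/7, -24/7, 24/7]
R4 ← R4 + (5/7)·R1: [0, 108/7, -36/7, 36/7]
R3 ← R3 − (2)·R2: [0, 0, 0, 0]
R4 ← R4 − (3)·R2: [0, 0, 0, 0]
2 nonzero rows, so rank(MP) = 2.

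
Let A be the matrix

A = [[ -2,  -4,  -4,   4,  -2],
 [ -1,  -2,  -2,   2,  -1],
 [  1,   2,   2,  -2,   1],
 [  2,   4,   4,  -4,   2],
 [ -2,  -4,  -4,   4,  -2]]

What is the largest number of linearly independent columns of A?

Row reduce to echelon form.
R2 ← R2 − (1/2)·R1: [0, 0, 0, 0, 0]
R3 ← R3 + (1/2)·R1: [0, 0, 0, 0, 0]
R4 ← R4 + R1: [0, 0, 0, 0, 0]
R5 ← R5 − R1: [0, 0, 0, 0, 0]
Echelon form has 1 nonzero row, so rank(A) = 1.
The rank gives the maximum number of linearly independent columns: 1.

1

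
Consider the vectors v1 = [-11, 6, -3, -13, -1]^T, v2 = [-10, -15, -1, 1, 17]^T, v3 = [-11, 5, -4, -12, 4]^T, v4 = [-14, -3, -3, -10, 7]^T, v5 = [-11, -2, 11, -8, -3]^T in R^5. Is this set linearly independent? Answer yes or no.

no

Form the matrix with these vectors as rows and row reduce.
R2 ← R2 − (10/11)·R1: [0, -225/11, 19/11, 141/11, 197/11]
R3 ← R3 − R1: [0, -1, -1, 1, 5]
R4 ← R4 − (14/11)·R1: [0, -117/11, 9/11, 72/11, 91/11]
R5 ← R5 − R1: [0, -8, 14, 5, -2]
R3 ← R3 − (11/225)·R2: [0, 0, -244/225, 28/75, 928/225]
R4 ← R4 − (13/25)·R2: [0, 0, -2/25, -3/25, -26/25]
R5 ← R5 − (88/225)·R2: [0, 0, 2998/225, -1/75, -2026/225]
R4 ← R4 − (9/122)·R3: [0, 0, 0, -9/61, -82/61]
R5 ← R5 + (1499/122)·R3: [0, 0, 0, 279/61, 2542/61]
R5 ← R5 + (31)·R4: [0, 0, 0, 0, 0]
4 nonzero rows, so the 5 vectors span a space of dimension 4.
Since 4 < 5, the vectors are linearly dependent.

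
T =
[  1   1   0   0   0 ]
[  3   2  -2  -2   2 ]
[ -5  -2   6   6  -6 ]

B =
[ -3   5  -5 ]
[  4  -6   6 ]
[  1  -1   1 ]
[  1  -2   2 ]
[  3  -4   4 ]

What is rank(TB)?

First compute TB:
[[  1,  -1,   1],
 [  1,   1,  -1],
 [  1,  -7,   7]]
Now row reduce the product.
R2 ← R2 − R1: [0, 2, -2]
R3 ← R3 − R1: [0, -6, 6]
R3 ← R3 + (3)·R2: [0, 0, 0]
2 nonzero rows, so rank(TB) = 2.

2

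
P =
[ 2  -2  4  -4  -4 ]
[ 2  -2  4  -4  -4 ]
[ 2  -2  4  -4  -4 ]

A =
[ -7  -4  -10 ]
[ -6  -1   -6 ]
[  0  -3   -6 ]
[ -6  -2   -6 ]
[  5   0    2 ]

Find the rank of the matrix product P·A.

First compute PA:
[[  2, -10, -16],
 [  2, -10, -16],
 [  2, -10, -16]]
Now row reduce the product.
R2 ← R2 − R1: [0, 0, 0]
R3 ← R3 − R1: [0, 0, 0]
1 nonzero row, so rank(PA) = 1.

1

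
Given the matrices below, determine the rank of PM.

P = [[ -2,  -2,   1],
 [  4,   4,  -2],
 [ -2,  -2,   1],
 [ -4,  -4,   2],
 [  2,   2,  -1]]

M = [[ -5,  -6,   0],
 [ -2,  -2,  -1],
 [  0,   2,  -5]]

First compute PM:
[[ 14,  18,  -3],
 [-28, -36,   6],
 [ 14,  18,  -3],
 [ 28,  36,  -6],
 [-14, -18,   3]]
Now row reduce the product.
R2 ← R2 + (2)·R1: [0, 0, 0]
R3 ← R3 − R1: [0, 0, 0]
R4 ← R4 − (2)·R1: [0, 0, 0]
R5 ← R5 + R1: [0, 0, 0]
1 nonzero row, so rank(PM) = 1.

1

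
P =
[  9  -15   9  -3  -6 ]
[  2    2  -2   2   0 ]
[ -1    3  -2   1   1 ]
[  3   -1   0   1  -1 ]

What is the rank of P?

2

Row reduce to echelon form.
R2 ← R2 − (2/9)·R1: [0, 16/3, -4, 8/3, 4/3]
R3 ← R3 + (1/9)·R1: [0, 4/3, -1, 2/3, 1/3]
R4 ← R4 − (1/3)·R1: [0, 4, -3, 2, 1]
R3 ← R3 − (1/4)·R2: [0, 0, 0, 0, 0]
R4 ← R4 − (3/4)·R2: [0, 0, 0, 0, 0]
Echelon form has 2 nonzero rows, so rank(P) = 2.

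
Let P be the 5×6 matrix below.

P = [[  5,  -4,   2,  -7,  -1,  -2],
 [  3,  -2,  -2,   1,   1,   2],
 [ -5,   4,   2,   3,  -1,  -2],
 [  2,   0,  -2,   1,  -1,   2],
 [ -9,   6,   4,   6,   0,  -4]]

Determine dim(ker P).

2

Row reduce to echelon form.
R2 ← R2 − (3/5)·R1: [0, 2/5, -16/5, 26/5, 8/5, 16/5]
R3 ← R3 + R1: [0, 0, 4, -4, -2, -4]
R4 ← R4 − (2/5)·R1: [0, 8/5, -14/5, 19/5, -3/5, 14/5]
R5 ← R5 + (9/5)·R1: [0, -6/5, 38/5, -33/5, -9/5, -38/5]
R4 ← R4 − (4)·R2: [0, 0, 10, -17, -7, -10]
R5 ← R5 + (3)·R2: [0, 0, -2, 9, 3, 2]
R4 ← R4 − (5/2)·R3: [0, 0, 0, -7, -2, 0]
R5 ← R5 + (1/2)·R3: [0, 0, 0, 7, 2, 0]
R5 ← R5 + R4: [0, 0, 0, 0, 0, 0]
4 nonzero rows, so rank(P) = 4.
P has 6 columns; by rank–nullity, nullity = 6 − 4 = 2.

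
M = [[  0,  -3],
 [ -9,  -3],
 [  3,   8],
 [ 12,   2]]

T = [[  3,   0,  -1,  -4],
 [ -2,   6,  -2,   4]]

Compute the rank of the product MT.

2

First compute MT:
[[  6, -18,   6, -12],
 [-21, -18,  15,  24],
 [ -7,  48, -19,  20],
 [ 32,  12, -16, -40]]
Now row reduce the product.
R2 ← R2 + (7/2)·R1: [0, -81, 36, -18]
R3 ← R3 + (7/6)·R1: [0, 27, -12, 6]
R4 ← R4 − (16/3)·R1: [0, 108, -48, 24]
R3 ← R3 + (1/3)·R2: [0, 0, 0, 0]
R4 ← R4 + (4/3)·R2: [0, 0, 0, 0]
2 nonzero rows, so rank(MT) = 2.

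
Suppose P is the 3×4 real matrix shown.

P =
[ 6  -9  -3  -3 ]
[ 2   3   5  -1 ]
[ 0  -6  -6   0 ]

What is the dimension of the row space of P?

2

Row reduce to echelon form.
R2 ← R2 − (1/3)·R1: [0, 6, 6, 0]
R3 ← R3 + R2: [0, 0, 0, 0]
Echelon form has 2 nonzero rows, so rank(P) = 2.
The row space has dimension equal to the rank: 2.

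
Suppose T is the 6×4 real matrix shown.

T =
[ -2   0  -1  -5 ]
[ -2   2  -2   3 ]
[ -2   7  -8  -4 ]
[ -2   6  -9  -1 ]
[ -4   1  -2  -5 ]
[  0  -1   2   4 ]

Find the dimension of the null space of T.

0

Row reduce to echelon form.
R2 ← R2 − R1: [0, 2, -1, 8]
R3 ← R3 − R1: [0, 7, -7, 1]
R4 ← R4 − R1: [0, 6, -8, 4]
R5 ← R5 − (2)·R1: [0, 1, 0, 5]
R3 ← R3 − (7/2)·R2: [0, 0, -7/2, -27]
R4 ← R4 − (3)·R2: [0, 0, -5, -20]
R5 ← R5 − (1/2)·R2: [0, 0, 1/2, 1]
R6 ← R6 + (1/2)·R2: [0, 0, 3/2, 8]
R4 ← R4 − (10/7)·R3: [0, 0, 0, 130/7]
R5 ← R5 + (1/7)·R3: [0, 0, 0, -20/7]
R6 ← R6 + (3/7)·R3: [0, 0, 0, -25/7]
R5 ← R5 + (2/13)·R4: [0, 0, 0, 0]
R6 ← R6 + (5/26)·R4: [0, 0, 0, 0]
4 nonzero rows, so rank(T) = 4.
T has 4 columns; by rank–nullity, nullity = 4 − 4 = 0.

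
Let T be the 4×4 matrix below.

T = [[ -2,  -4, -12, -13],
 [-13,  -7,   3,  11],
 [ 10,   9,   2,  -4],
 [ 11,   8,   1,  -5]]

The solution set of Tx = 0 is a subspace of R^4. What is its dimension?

Row reduce to echelon form.
R2 ← R2 − (13/2)·R1: [0, 19, 81, 191/2]
R3 ← R3 + (5)·R1: [0, -11, -58, -69]
R4 ← R4 + (11/2)·R1: [0, -14, -65, -153/2]
R3 ← R3 + (11/19)·R2: [0, 0, -211/19, -521/38]
R4 ← R4 + (14/19)·R2: [0, 0, -101/19, -233/38]
R4 ← R4 − (101/211)·R3: [0, 0, 0, 91/211]
4 nonzero rows, so rank(T) = 4.
T has 4 columns; by rank–nullity, nullity = 4 − 4 = 0.

0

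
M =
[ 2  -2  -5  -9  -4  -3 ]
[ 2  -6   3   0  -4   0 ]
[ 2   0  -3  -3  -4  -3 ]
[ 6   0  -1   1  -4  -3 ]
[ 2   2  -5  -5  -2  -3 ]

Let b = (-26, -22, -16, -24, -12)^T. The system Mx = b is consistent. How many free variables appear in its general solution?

2

Row reduce the augmented matrix [M | b].
R2 ← R2 − R1: [0, -4, 8, 9, 0, 3, 4]
R3 ← R3 − R1: [0, 2, 2, 6, 0, 0, 10]
R4 ← R4 − (3)·R1: [0, 6, 14, 28, 8, 6, 54]
R5 ← R5 − R1: [0, 4, 0, 4, 2, 0, 14]
R3 ← R3 + (1/2)·R2: [0, 0, 6, 21/2, 0, 3/2, 12]
R4 ← R4 + (3/2)·R2: [0, 0, 26, 83/2, 8, 21/2, 60]
R5 ← R5 + R2: [0, 0, 8, 13, 2, 3, 18]
R4 ← R4 − (13/3)·R3: [0, 0, 0, -4, 8, 4, 8]
R5 ← R5 − (4/3)·R3: [0, 0, 0, -1, 2, 1, 2]
R5 ← R5 − (1/4)·R4: [0, 0, 0, 0, 0, 0, 0]
The echelon form has 4 nonzero rows, and every pivot lies in the first 6 columns, so rank(M) = rank([M|b]) = 4.
The system is consistent.
Free variables = (unknowns) − (rank) = 6 − 4 = 2.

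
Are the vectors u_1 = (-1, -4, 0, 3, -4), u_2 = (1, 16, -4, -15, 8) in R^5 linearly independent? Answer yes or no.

yes

Form the matrix with these vectors as rows and row reduce.
R2 ← R2 + R1: [0, 12, -4, -12, 4]
2 nonzero rows, so the 2 vectors span a space of dimension 2.
Since 2 = 2, the vectors are linearly independent.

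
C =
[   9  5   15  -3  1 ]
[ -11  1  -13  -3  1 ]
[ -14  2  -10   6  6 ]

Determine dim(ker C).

Row reduce to echelon form.
R2 ← R2 + (11/9)·R1: [0, 64/9, 16/3, -20/3, 20/9]
R3 ← R3 + (14/9)·R1: [0, 88/9, 40/3, 4/3, 68/9]
R3 ← R3 − (11/8)·R2: [0, 0, 6, 21/2, 9/2]
3 nonzero rows, so rank(C) = 3.
C has 5 columns; by rank–nullity, nullity = 5 − 3 = 2.

2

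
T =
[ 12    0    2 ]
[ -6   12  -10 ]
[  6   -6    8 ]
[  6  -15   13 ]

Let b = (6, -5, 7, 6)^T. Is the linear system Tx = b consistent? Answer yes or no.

Row reduce the augmented matrix [T | b].
R2 ← R2 + (1/2)·R1: [0, 12, -9, -2]
R3 ← R3 − (1/2)·R1: [0, -6, 7, 4]
R4 ← R4 − (1/2)·R1: [0, -15, 12, 3]
R3 ← R3 + (1/2)·R2: [0, 0, 5/2, 3]
R4 ← R4 + (5/4)·R2: [0, 0, 3/4, 1/2]
R4 ← R4 − (3/10)·R3: [0, 0, 0, -2/5]
The echelon form has 4 nonzero rows; the last pivot sits in the augmented column, so rank(T) = 3 but rank([T|b]) = 4.
Since the ranks differ, the system is inconsistent.

no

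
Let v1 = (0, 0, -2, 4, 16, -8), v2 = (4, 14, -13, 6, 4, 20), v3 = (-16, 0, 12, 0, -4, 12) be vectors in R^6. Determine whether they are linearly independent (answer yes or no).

Form the matrix with these vectors as rows and row reduce.
Swap R1 ↔ R2
R3 ← R3 + (4)·R1: [0, 56, -40, 24, 12, 92]
Swap R2 ↔ R3
3 nonzero rows, so the 3 vectors span a space of dimension 3.
Since 3 = 3, the vectors are linearly independent.

yes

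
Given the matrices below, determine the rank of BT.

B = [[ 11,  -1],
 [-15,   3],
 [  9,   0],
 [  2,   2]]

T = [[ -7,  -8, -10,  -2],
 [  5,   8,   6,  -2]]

First compute BT:
[[-82, -96, -116, -20],
 [120, 144, 168,  24],
 [-63, -72, -90, -18],
 [ -4,   0,  -8,  -8]]
Now row reduce the product.
R2 ← R2 + (60/41)·R1: [0, 144/41, -72/41, -216/41]
R3 ← R3 − (63/82)·R1: [0, 72/41, -36/41, -108/41]
R4 ← R4 − (2/41)·R1: [0, 192/41, -96/41, -288/41]
R3 ← R3 − (1/2)·R2: [0, 0, 0, 0]
R4 ← R4 − (4/3)·R2: [0, 0, 0, 0]
2 nonzero rows, so rank(BT) = 2.

2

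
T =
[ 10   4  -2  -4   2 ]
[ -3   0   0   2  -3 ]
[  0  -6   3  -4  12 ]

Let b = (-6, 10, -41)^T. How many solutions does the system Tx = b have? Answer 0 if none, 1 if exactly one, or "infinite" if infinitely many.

Row reduce the augmented matrix [T | b].
R2 ← R2 + (3/10)·R1: [0, 6/5, -3/5, 4/5, -12/5, 41/5]
R3 ← R3 + (5)·R2: [0, 0, 0, 0, 0, 0]
The echelon form has 2 nonzero rows, and every pivot lies in the first 5 columns, so rank(T) = rank([T|b]) = 2.
The system is consistent.
rank = 2 < 5 unknowns, so there are infinitely many solutions.

infinite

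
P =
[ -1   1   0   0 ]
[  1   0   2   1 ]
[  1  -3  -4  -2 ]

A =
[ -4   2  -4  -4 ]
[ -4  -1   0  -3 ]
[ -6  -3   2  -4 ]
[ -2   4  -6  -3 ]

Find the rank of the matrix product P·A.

2

First compute PA:
[[  0,  -3,   4,   1],
 [-18,   0,  -6, -15],
 [ 36,   9,   0,  27]]
Now row reduce the product.
Swap R1 ↔ R2
R3 ← R3 + (2)·R1: [0, 9, -12, -3]
R3 ← R3 + (3)·R2: [0, 0, 0, 0]
2 nonzero rows, so rank(PA) = 2.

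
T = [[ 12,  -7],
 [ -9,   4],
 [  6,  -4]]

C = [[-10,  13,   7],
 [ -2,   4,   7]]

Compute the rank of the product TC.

2

First compute TC:
[[-106, 128,  35],
 [ 82, -101, -35],
 [-52,  62,  14]]
Now row reduce the product.
R2 ← R2 + (41/53)·R1: [0, -105/53, -420/53]
R3 ← R3 − (26/53)·R1: [0, -42/53, -168/53]
R3 ← R3 − (2/5)·R2: [0, 0, 0]
2 nonzero rows, so rank(TC) = 2.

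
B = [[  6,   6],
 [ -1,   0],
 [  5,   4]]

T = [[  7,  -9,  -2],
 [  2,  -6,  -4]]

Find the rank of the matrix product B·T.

2

First compute BT:
[[ 54, -90, -36],
 [ -7,   9,   2],
 [ 43, -69, -26]]
Now row reduce the product.
R2 ← R2 + (7/54)·R1: [0, -8/3, -8/3]
R3 ← R3 − (43/54)·R1: [0, 8/3, 8/3]
R3 ← R3 + R2: [0, 0, 0]
2 nonzero rows, so rank(BT) = 2.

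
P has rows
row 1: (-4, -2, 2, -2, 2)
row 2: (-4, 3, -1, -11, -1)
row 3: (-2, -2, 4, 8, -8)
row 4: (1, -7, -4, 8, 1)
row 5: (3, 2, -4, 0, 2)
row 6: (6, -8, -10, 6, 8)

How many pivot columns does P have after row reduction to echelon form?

5

Row reduce to echelon form.
R2 ← R2 − R1: [0, 5, -3, -9, -3]
R3 ← R3 − (1/2)·R1: [0, -1, 3, 9, -9]
R4 ← R4 + (1/4)·R1: [0, -15/2, -7/2, 15/2, 3/2]
R5 ← R5 + (3/4)·R1: [0, 1/2, -5/2, -3/2, 7/2]
R6 ← R6 + (3/2)·R1: [0, -11, -7, 3, 11]
R3 ← R3 + (1/5)·R2: [0, 0, 12/5, 36/5, -48/5]
R4 ← R4 + (3/2)·R2: [0, 0, -8, -6, -3]
R5 ← R5 − (1/10)·R2: [0, 0, -11/5, -3/5, 19/5]
R6 ← R6 + (11/5)·R2: [0, 0, -68/5, -84/5, 22/5]
R4 ← R4 + (10/3)·R3: [0, 0, 0, 18, -35]
R5 ← R5 + (11/12)·R3: [0, 0, 0, 6, -5]
R6 ← R6 + (17/3)·R3: [0, 0, 0, 24, -50]
R5 ← R5 − (1/3)·R4: [0, 0, 0, 0, 20/3]
R6 ← R6 − (4/3)·R4: [0, 0, 0, 0, -10/3]
R6 ← R6 + (1/2)·R5: [0, 0, 0, 0, 0]
Echelon form has 5 nonzero rows, so rank(P) = 5.
Each nonzero row contributes one pivot column: 5 pivot columns.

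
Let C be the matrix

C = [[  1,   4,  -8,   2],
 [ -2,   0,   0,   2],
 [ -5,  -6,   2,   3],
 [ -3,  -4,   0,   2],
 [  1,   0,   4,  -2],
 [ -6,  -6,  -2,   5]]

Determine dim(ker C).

Row reduce to echelon form.
R2 ← R2 + (2)·R1: [0, 8, -16, 6]
R3 ← R3 + (5)·R1: [0, 14, -38, 13]
R4 ← R4 + (3)·R1: [0, 8, -24, 8]
R5 ← R5 − R1: [0, -4, 12, -4]
R6 ← R6 + (6)·R1: [0, 18, -50, 17]
R3 ← R3 − (7/4)·R2: [0, 0, -10, 5/2]
R4 ← R4 − R2: [0, 0, -8, 2]
R5 ← R5 + (1/2)·R2: [0, 0, 4, -1]
R6 ← R6 − (9/4)·R2: [0, 0, -14, 7/2]
R4 ← R4 − (4/5)·R3: [0, 0, 0, 0]
R5 ← R5 + (2/5)·R3: [0, 0, 0, 0]
R6 ← R6 − (7/5)·R3: [0, 0, 0, 0]
3 nonzero rows, so rank(C) = 3.
C has 4 columns; by rank–nullity, nullity = 4 − 3 = 1.

1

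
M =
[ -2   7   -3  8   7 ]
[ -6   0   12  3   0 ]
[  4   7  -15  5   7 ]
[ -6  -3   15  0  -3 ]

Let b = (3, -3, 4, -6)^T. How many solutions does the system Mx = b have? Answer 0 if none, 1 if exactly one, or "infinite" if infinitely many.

0

Row reduce the augmented matrix [M | b].
R2 ← R2 − (3)·R1: [0, -21, 21, -21, -21, -12]
R3 ← R3 + (2)·R1: [0, 21, -21, 21, 21, 10]
R4 ← R4 − (3)·R1: [0, -24, 24, -24, -24, -15]
R3 ← R3 + R2: [0, 0, 0, 0, 0, -2]
R4 ← R4 − (8/7)·R2: [0, 0, 0, 0, 0, -9/7]
R4 ← R4 − (9/14)·R3: [0, 0, 0, 0, 0, 0]
The echelon form has 3 nonzero rows; the last pivot sits in the augmented column, so rank(M) = 2 but rank([M|b]) = 3.
Since the ranks differ, the system is inconsistent.
It has no solutions.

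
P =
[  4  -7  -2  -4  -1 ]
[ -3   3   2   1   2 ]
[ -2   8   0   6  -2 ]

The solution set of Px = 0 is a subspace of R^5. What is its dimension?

Row reduce to echelon form.
R2 ← R2 + (3/4)·R1: [0, -9/4, 1/2, -2, 5/4]
R3 ← R3 + (1/2)·R1: [0, 9/2, -1, 4, -5/2]
R3 ← R3 + (2)·R2: [0, 0, 0, 0, 0]
2 nonzero rows, so rank(P) = 2.
P has 5 columns; by rank–nullity, nullity = 5 − 2 = 3.

3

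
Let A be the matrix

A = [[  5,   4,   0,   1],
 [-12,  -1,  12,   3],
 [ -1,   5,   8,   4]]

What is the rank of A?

Row reduce to echelon form.
R2 ← R2 + (12/5)·R1: [0, 43/5, 12, 27/5]
R3 ← R3 + (1/5)·R1: [0, 29/5, 8, 21/5]
R3 ← R3 − (29/43)·R2: [0, 0, -4/43, 24/43]
Echelon form has 3 nonzero rows, so rank(A) = 3.

3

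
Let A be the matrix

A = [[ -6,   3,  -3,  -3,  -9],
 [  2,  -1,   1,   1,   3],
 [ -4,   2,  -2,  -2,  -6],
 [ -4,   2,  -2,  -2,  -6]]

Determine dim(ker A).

Row reduce to echelon form.
R2 ← R2 + (1/3)·R1: [0, 0, 0, 0, 0]
R3 ← R3 − (2/3)·R1: [0, 0, 0, 0, 0]
R4 ← R4 − (2/3)·R1: [0, 0, 0, 0, 0]
1 nonzero row, so rank(A) = 1.
A has 5 columns; by rank–nullity, nullity = 5 − 1 = 4.

4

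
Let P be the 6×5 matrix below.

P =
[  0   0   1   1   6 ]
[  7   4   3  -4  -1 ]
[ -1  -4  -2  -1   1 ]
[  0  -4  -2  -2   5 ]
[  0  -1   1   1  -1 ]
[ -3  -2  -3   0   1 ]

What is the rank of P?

Row reduce to echelon form.
Swap R1 ↔ R2
R3 ← R3 + (1/7)·R1: [0, -24/7, -11/7, -11/7, 6/7]
R6 ← R6 + (3/7)·R1: [0, -2/7, -12/7, -12/7, 4/7]
Swap R2 ↔ R3
R4 ← R4 − (7/6)·R2: [0, 0, -1/6, -1/6, 4]
R5 ← R5 − (7/24)·R2: [0, 0, 35/24, 35/24, -5/4]
R6 ← R6 − (1/12)·R2: [0, 0, -19/12, -19/12, 1/2]
R4 ← R4 + (1/6)·R3: [0, 0, 0, 0, 5]
R5 ← R5 − (35/24)·R3: [0, 0, 0, 0, -10]
R6 ← R6 + (19/12)·R3: [0, 0, 0, 0, 10]
R5 ← R5 + (2)·R4: [0, 0, 0, 0, 0]
R6 ← R6 − (2)·R4: [0, 0, 0, 0, 0]
Echelon form has 4 nonzero rows, so rank(P) = 4.

4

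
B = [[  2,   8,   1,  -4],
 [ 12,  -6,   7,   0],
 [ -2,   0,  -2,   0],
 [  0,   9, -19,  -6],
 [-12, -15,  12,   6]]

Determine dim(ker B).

0

Row reduce to echelon form.
R2 ← R2 − (6)·R1: [0, -54, 1, 24]
R3 ← R3 + R1: [0, 8, -1, -4]
R5 ← R5 + (6)·R1: [0, 33, 18, -18]
R3 ← R3 + (4/27)·R2: [0, 0, -23/27, -4/9]
R4 ← R4 + (1/6)·R2: [0, 0, -113/6, -2]
R5 ← R5 + (11/18)·R2: [0, 0, 335/18, -10/3]
R4 ← R4 − (1017/46)·R3: [0, 0, 0, 180/23]
R5 ← R5 + (1005/46)·R3: [0, 0, 0, -300/23]
R5 ← R5 + (5/3)·R4: [0, 0, 0, 0]
4 nonzero rows, so rank(B) = 4.
B has 4 columns; by rank–nullity, nullity = 4 − 4 = 0.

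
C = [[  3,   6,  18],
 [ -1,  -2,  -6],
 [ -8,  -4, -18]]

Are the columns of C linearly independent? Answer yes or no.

no

Row reduce C to echelon form.
R2 ← R2 + (1/3)·R1: [0, 0, 0]
R3 ← R3 + (8/3)·R1: [0, 12, 30]
Swap R2 ↔ R3
2 pivots among 3 columns.
Only 2 < 3 pivot columns, so the columns are linearly dependent.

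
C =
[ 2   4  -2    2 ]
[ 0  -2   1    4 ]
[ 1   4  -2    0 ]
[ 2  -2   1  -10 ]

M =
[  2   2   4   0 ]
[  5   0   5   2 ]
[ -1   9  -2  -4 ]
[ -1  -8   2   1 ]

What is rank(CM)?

First compute CM:
[[ 24, -30,  36,  18],
 [-15, -23,  -4,  -4],
 [ 24, -16,  28,  16],
 [  3,  93, -24, -18]]
Now row reduce the product.
R2 ← R2 + (5/8)·R1: [0, -167/4, 37/2, 29/4]
R3 ← R3 − R1: [0, 14, -8, -2]
R4 ← R4 − (1/8)·R1: [0, 387/4, -57/2, -81/4]
R3 ← R3 + (56/167)·R2: [0, 0, -300/167, 72/167]
R4 ← R4 + (387/167)·R2: [0, 0, 2400/167, -576/167]
R4 ← R4 + (8)·R3: [0, 0, 0, 0]
3 nonzero rows, so rank(CM) = 3.

3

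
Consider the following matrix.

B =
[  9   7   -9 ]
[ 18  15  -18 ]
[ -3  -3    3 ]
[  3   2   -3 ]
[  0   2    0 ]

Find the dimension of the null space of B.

1

Row reduce to echelon form.
R2 ← R2 − (2)·R1: [0, 1, 0]
R3 ← R3 + (1/3)·R1: [0, -2/3, 0]
R4 ← R4 − (1/3)·R1: [0, -1/3, 0]
R3 ← R3 + (2/3)·R2: [0, 0, 0]
R4 ← R4 + (1/3)·R2: [0, 0, 0]
R5 ← R5 − (2)·R2: [0, 0, 0]
2 nonzero rows, so rank(B) = 2.
B has 3 columns; by rank–nullity, nullity = 3 − 2 = 1.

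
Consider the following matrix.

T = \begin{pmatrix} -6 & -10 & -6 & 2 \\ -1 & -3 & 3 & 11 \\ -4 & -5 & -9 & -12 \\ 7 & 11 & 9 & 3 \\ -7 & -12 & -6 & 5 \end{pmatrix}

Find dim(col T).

Row reduce to echelon form.
R2 ← R2 − (1/6)·R1: [0, -4/3, 4, 32/3]
R3 ← R3 − (2/3)·R1: [0, 5/3, -5, -40/3]
R4 ← R4 + (7/6)·R1: [0, -2/3, 2, 16/3]
R5 ← R5 − (7/6)·R1: [0, -1/3, 1, 8/3]
R3 ← R3 + (5/4)·R2: [0, 0, 0, 0]
R4 ← R4 − (1/2)·R2: [0, 0, 0, 0]
R5 ← R5 − (1/4)·R2: [0, 0, 0, 0]
Echelon form has 2 nonzero rows, so rank(T) = 2.
The column space has dimension equal to the rank: 2.

2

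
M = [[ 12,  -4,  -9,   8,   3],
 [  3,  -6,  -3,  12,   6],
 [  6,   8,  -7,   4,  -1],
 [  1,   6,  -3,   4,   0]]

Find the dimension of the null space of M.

Row reduce to echelon form.
R2 ← R2 − (1/4)·R1: [0, -5, -3/4, 10, 21/4]
R3 ← R3 − (1/2)·R1: [0, 10, -5/2, 0, -5/2]
R4 ← R4 − (1/12)·R1: [0, 19/3, -9/4, 10/3, -1/4]
R3 ← R3 + (2)·R2: [0, 0, -4, 20, 8]
R4 ← R4 + (19/15)·R2: [0, 0, -16/5, 16, 32/5]
R4 ← R4 − (4/5)·R3: [0, 0, 0, 0, 0]
3 nonzero rows, so rank(M) = 3.
M has 5 columns; by rank–nullity, nullity = 5 − 3 = 2.

2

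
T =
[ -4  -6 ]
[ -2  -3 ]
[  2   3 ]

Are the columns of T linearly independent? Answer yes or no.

no

Row reduce T to echelon form.
R2 ← R2 − (1/2)·R1: [0, 0]
R3 ← R3 + (1/2)·R1: [0, 0]
1 pivot among 2 columns.
Only 1 < 2 pivot columns, so the columns are linearly dependent.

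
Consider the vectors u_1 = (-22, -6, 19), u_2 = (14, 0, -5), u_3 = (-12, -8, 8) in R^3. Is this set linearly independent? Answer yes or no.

Form the matrix with these vectors as rows and row reduce.
R2 ← R2 + (7/11)·R1: [0, -42/11, 78/11]
R3 ← R3 − (6/11)·R1: [0, -52/11, -26/11]
R3 ← R3 − (26/21)·R2: [0, 0, -78/7]
3 nonzero rows, so the 3 vectors span a space of dimension 3.
Since 3 = 3, the vectors are linearly independent.

yes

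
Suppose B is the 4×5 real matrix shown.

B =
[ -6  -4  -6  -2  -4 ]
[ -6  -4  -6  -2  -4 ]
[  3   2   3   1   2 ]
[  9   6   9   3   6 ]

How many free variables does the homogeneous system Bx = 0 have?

Row reduce to echelon form.
R2 ← R2 − R1: [0, 0, 0, 0, 0]
R3 ← R3 + (1/2)·R1: [0, 0, 0, 0, 0]
R4 ← R4 + (3/2)·R1: [0, 0, 0, 0, 0]
1 nonzero row, so rank(B) = 1.
B has 5 columns; by rank–nullity, nullity = 5 − 1 = 4.

4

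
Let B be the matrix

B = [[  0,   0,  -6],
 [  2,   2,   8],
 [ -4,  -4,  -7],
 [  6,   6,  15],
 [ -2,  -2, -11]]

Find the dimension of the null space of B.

Row reduce to echelon form.
Swap R1 ↔ R2
R3 ← R3 + (2)·R1: [0, 0, 9]
R4 ← R4 − (3)·R1: [0, 0, -9]
R5 ← R5 + R1: [0, 0, -3]
R3 ← R3 + (3/2)·R2: [0, 0, 0]
R4 ← R4 − (3/2)·R2: [0, 0, 0]
R5 ← R5 − (1/2)·R2: [0, 0, 0]
2 nonzero rows, so rank(B) = 2.
B has 3 columns; by rank–nullity, nullity = 3 − 2 = 1.

1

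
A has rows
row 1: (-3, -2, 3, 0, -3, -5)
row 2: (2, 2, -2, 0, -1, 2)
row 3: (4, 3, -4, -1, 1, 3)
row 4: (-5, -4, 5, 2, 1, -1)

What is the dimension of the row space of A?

Row reduce to echelon form.
R2 ← R2 + (2/3)·R1: [0, 2/3, 0, 0, -3, -4/3]
R3 ← R3 + (4/3)·R1: [0, 1/3, 0, -1, -3, -11/3]
R4 ← R4 − (5/3)·R1: [0, -2/3, 0, 2, 6, 22/3]
R3 ← R3 − (1/2)·R2: [0, 0, 0, -1, -3/2, -3]
R4 ← R4 + R2: [0, 0, 0, 2, 3, 6]
R4 ← R4 + (2)·R3: [0, 0, 0, 0, 0, 0]
Echelon form has 3 nonzero rows, so rank(A) = 3.
The row space has dimension equal to the rank: 3.

3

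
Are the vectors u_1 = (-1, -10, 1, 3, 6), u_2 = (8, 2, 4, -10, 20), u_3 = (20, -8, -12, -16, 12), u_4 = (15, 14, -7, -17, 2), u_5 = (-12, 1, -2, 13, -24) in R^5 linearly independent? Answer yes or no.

no

Form the matrix with these vectors as rows and row reduce.
R2 ← R2 + (8)·R1: [0, -78, 12, 14, 68]
R3 ← R3 + (20)·R1: [0, -208, 8, 44, 132]
R4 ← R4 + (15)·R1: [0, -136, 8, 28, 92]
R5 ← R5 − (12)·R1: [0, 121, -14, -23, -96]
R3 ← R3 − (8/3)·R2: [0, 0, -24, 20/3, -148/3]
R4 ← R4 − (68/39)·R2: [0, 0, -168/13, 140/39, -1036/39]
R5 ← R5 + (121/78)·R2: [0, 0, 60/13, -50/39, 370/39]
R4 ← R4 − (7/13)·R3: [0, 0, 0, 0, 0]
R5 ← R5 + (5/26)·R3: [0, 0, 0, 0, 0]
3 nonzero rows, so the 5 vectors span a space of dimension 3.
Since 3 < 5, the vectors are linearly dependent.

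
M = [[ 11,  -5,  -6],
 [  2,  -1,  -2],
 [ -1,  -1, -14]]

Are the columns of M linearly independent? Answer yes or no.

no

Row reduce M to echelon form.
R2 ← R2 − (2/11)·R1: [0, -1/11, -10/11]
R3 ← R3 + (1/11)·R1: [0, -16/11, -160/11]
R3 ← R3 − (16)·R2: [0, 0, 0]
2 pivots among 3 columns.
Only 2 < 3 pivot columns, so the columns are linearly dependent.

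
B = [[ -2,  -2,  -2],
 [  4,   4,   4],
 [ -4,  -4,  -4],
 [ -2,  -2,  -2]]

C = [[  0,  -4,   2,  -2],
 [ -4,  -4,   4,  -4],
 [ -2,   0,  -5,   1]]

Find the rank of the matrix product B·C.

1

First compute BC:
[[ 12,  16,  -2,  10],
 [-24, -32,   4, -20],
 [ 24,  32,  -4,  20],
 [ 12,  16,  -2,  10]]
Now row reduce the product.
R2 ← R2 + (2)·R1: [0, 0, 0, 0]
R3 ← R3 − (2)·R1: [0, 0, 0, 0]
R4 ← R4 − R1: [0, 0, 0, 0]
1 nonzero row, so rank(BC) = 1.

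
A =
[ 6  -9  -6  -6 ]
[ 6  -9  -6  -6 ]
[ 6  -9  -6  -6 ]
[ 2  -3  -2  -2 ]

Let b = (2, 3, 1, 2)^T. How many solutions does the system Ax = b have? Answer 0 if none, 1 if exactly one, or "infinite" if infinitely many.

0

Row reduce the augmented matrix [A | b].
R2 ← R2 − R1: [0, 0, 0, 0, 1]
R3 ← R3 − R1: [0, 0, 0, 0, -1]
R4 ← R4 − (1/3)·R1: [0, 0, 0, 0, 4/3]
R3 ← R3 + R2: [0, 0, 0, 0, 0]
R4 ← R4 − (4/3)·R2: [0, 0, 0, 0, 0]
The echelon form has 2 nonzero rows; the last pivot sits in the augmented column, so rank(A) = 1 but rank([A|b]) = 2.
Since the ranks differ, the system is inconsistent.
It has no solutions.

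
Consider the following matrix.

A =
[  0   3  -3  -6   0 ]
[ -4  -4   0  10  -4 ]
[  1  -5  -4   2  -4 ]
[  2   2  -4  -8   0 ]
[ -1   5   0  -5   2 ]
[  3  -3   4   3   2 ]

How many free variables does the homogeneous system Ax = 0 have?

Row reduce to echelon form.
Swap R1 ↔ R2
R3 ← R3 + (1/4)·R1: [0, -6, -4, 9/2, -5]
R4 ← R4 + (1/2)·R1: [0, 0, -4, -3, -2]
R5 ← R5 − (1/4)·R1: [0, 6, 0, -15/2, 3]
R6 ← R6 + (3/4)·R1: [0, -6, 4, 21/2, -1]
R3 ← R3 + (2)·R2: [0, 0, -10, -15/2, -5]
R5 ← R5 − (2)·R2: [0, 0, 6, 9/2, 3]
R6 ← R6 + (2)·R2: [0, 0, -2, -3/2, -1]
R4 ← R4 − (2/5)·R3: [0, 0, 0, 0, 0]
R5 ← R5 + (3/5)·R3: [0, 0, 0, 0, 0]
R6 ← R6 − (1/5)·R3: [0, 0, 0, 0, 0]
3 nonzero rows, so rank(A) = 3.
A has 5 columns; by rank–nullity, nullity = 5 − 3 = 2.

2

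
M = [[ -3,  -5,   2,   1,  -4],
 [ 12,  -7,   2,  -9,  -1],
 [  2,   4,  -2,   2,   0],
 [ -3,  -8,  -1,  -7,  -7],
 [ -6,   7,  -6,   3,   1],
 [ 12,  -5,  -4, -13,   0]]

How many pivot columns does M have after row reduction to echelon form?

5

Row reduce to echelon form.
R2 ← R2 + (4)·R1: [0, -27, 10, -5, -17]
R3 ← R3 + (2/3)·R1: [0, 2/3, -2/3, 8/3, -8/3]
R4 ← R4 − R1: [0, -3, -3, -8, -3]
R5 ← R5 − (2)·R1: [0, 17, -10, 1, 9]
R6 ← R6 + (4)·R1: [0, -25, 4, -9, -16]
R3 ← R3 + (2/81)·R2: [0, 0, -34/81, 206/81, -250/81]
R4 ← R4 − (1/9)·R2: [0, 0, -37/9, -67/9, -10/9]
R5 ← R5 + (17/27)·R2: [0, 0, -100/27, -58/27, -46/27]
R6 ← R6 − (25/27)·R2: [0, 0, -142/27, -118/27, -7/27]
R4 ← R4 − (333/34)·R3: [0, 0, 0, -550/17, 495/17]
R5 ← R5 − (150/17)·R3: [0, 0, 0, -418/17, 434/17]
R6 ← R6 − (213/17)·R3: [0, 0, 0, -616/17, 653/17]
R5 ← R5 − (19/25)·R4: [0, 0, 0, 0, 17/5]
R6 ← R6 − (28/25)·R4: [0, 0, 0, 0, 29/5]
R6 ← R6 − (29/17)·R5: [0, 0, 0, 0, 0]
Echelon form has 5 nonzero rows, so rank(M) = 5.
Each nonzero row contributes one pivot column: 5 pivot columns.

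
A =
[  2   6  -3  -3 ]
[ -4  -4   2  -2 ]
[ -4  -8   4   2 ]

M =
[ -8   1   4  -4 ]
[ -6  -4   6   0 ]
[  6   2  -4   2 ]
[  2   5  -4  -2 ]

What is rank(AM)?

First compute AM:
[[-76, -43,  68,  -8],
 [ 64,   6, -40,  24],
 [108,  46, -88,  20]]
Now row reduce the product.
R2 ← R2 + (16/19)·R1: [0, -574/19, 328/19, 328/19]
R3 ← R3 + (27/19)·R1: [0, -287/19, 164/19, 164/19]
R3 ← R3 − (1/2)·R2: [0, 0, 0, 0]
2 nonzero rows, so rank(AM) = 2.

2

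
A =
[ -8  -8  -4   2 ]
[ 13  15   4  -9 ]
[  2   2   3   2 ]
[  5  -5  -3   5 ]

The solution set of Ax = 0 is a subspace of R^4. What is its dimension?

1

Row reduce to echelon form.
R2 ← R2 + (13/8)·R1: [0, 2, -5/2, -23/4]
R3 ← R3 + (1/4)·R1: [0, 0, 2, 5/2]
R4 ← R4 + (5/8)·R1: [0, -10, -11/2, 25/4]
R4 ← R4 + (5)·R2: [0, 0, -18, -45/2]
R4 ← R4 + (9)·R3: [0, 0, 0, 0]
3 nonzero rows, so rank(A) = 3.
A has 4 columns; by rank–nullity, nullity = 4 − 3 = 1.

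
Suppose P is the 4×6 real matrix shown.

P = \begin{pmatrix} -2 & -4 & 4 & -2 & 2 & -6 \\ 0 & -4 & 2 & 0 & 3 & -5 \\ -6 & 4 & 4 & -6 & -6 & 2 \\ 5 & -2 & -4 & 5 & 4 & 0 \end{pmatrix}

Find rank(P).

Row reduce to echelon form.
R3 ← R3 − (3)·R1: [0, 16, -8, 0, -12, 20]
R4 ← R4 + (5/2)·R1: [0, -12, 6, 0, 9, -15]
R3 ← R3 + (4)·R2: [0, 0, 0, 0, 0, 0]
R4 ← R4 − (3)·R2: [0, 0, 0, 0, 0, 0]
Echelon form has 2 nonzero rows, so rank(P) = 2.

2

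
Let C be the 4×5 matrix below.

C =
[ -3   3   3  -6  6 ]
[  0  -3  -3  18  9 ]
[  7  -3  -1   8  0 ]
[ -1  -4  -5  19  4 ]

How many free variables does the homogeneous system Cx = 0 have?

Row reduce to echelon form.
R3 ← R3 + (7/3)·R1: [0, 4, 6, -6, 14]
R4 ← R4 − (1/3)·R1: [0, -5, -6, 21, 2]
R3 ← R3 + (4/3)·R2: [0, 0, 2, 18, 26]
R4 ← R4 − (5/3)·R2: [0, 0, -1, -9, -13]
R4 ← R4 + (1/2)·R3: [0, 0, 0, 0, 0]
3 nonzero rows, so rank(C) = 3.
C has 5 columns; by rank–nullity, nullity = 5 − 3 = 2.

2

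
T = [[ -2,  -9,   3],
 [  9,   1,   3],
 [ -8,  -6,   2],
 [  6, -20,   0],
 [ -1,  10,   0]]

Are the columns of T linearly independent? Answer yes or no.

yes

Row reduce T to echelon form.
R2 ← R2 + (9/2)·R1: [0, -79/2, 33/2]
R3 ← R3 − (4)·R1: [0, 30, -10]
R4 ← R4 + (3)·R1: [0, -47, 9]
R5 ← R5 − (1/2)·R1: [0, 29/2, -3/2]
R3 ← R3 + (60/79)·R2: [0, 0, 200/79]
R4 ← R4 − (94/79)·R2: [0, 0, -840/79]
R5 ← R5 + (29/79)·R2: [0, 0, 360/79]
R4 ← R4 + (21/5)·R3: [0, 0, 0]
R5 ← R5 − (9/5)·R3: [0, 0, 0]
3 pivots among 3 columns.
Every column is a pivot column, so the columns are linearly independent.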